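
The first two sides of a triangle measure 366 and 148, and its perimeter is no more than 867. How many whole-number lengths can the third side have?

135

Triangle inequality: 218 < x < 514. Perimeter ≤ 867 gives x ≤ 867 − 366 − 148 = 353.
So 218 < x ≤ 353; integers 219 through 353: 135 values.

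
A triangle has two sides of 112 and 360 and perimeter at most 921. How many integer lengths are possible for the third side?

201

Triangle inequality: 248 < x < 472. Perimeter ≤ 921 gives x ≤ 921 − 112 − 360 = 449.
So 248 < x ≤ 449; integers 249 through 449: 201 values.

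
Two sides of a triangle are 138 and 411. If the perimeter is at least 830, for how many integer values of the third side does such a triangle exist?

Triangle inequality: 273 < x < 549. Perimeter ≥ 830 gives x ≥ 830 − 138 − 411 = 281.
So 281 ≤ x < 549; integers 281 through 548: 268 values.

268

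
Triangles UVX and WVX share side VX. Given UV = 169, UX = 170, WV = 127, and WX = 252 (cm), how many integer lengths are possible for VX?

From triangle UVX: 1 < VX < 339.
From triangle WVX: 125 < VX < 379.
Intersection: 125 < VX < 339, so integers 126 through 338: 213 values.

213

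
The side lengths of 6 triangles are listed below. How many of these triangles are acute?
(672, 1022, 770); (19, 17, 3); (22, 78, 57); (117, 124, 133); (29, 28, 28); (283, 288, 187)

3

(672,1022,770): 672²+770² = 1044484 = 1022² → right
(19,17,3): 3²+17² = 298 < 361 = 19² → obtuse
(22,78,57): 22²+57² = 3733 < 6084 = 78² → obtuse
(117,124,133): 117²+124² = 29065 > 17689 = 133² → acute
(29,28,28): 28²+28² = 1568 > 841 = 29² → acute
(283,288,187): 187²+283² = 115058 > 82944 = 288² → acute
3 of the 6 are acute.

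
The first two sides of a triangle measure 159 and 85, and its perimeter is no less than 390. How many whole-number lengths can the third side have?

98

Triangle inequality: 74 < x < 244. Perimeter ≥ 390 gives x ≥ 390 − 159 − 85 = 146.
So 146 ≤ x < 244; integers 146 through 243: 98 values.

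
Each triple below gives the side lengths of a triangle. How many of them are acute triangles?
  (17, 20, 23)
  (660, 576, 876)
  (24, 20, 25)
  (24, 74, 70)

2

(17,20,23): 17²+20² = 689 > 529 = 23² → acute
(660,576,876): 576²+660² = 767376 = 876² → right
(24,20,25): 20²+24² = 976 > 625 = 25² → acute
(24,74,70): 24²+70² = 5476 = 74² → right
2 of the 4 are acute.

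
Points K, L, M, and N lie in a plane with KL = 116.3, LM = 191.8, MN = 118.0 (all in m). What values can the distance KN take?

The maximum is all hops collinear in one direction: 116.3 + 191.8 + 118.0 = 426.1.
The longest hop is 191.8; the others sum to 234.3. Since 191.8 ≤ 234.3, the path can fold back on itself completely, so the minimum distance is 0.

0 ≤ KN ≤ 426.1 m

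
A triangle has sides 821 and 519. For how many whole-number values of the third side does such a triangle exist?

1037

The third side lies in the open interval (302, 1340).
Integers from 303 to 1339 inclusive: 1339 − 303 + 1 = 1037.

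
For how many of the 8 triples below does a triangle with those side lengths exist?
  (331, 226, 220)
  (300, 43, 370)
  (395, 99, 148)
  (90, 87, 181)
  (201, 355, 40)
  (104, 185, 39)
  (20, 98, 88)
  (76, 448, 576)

2

(220,226,331): 220+226 > 331 → valid
(43,300,370): 43+300 ≤ 370 → not valid
(99,148,395): 99+148 ≤ 395 → not valid
(87,90,181): 87+90 ≤ 181 → not valid
(40,201,355): 40+201 ≤ 355 → not valid
(39,104,185): 39+104 ≤ 185 → not valid
(20,88,98): 20+88 > 98 → valid
(76,448,576): 76+448 ≤ 576 → not valid
2 of the 8 triples form a triangle.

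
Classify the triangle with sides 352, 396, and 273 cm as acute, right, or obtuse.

Compare the square of the longest side to the sum of squares of the other two: 273² + 352² = 198433 > 156816 = 396².

acute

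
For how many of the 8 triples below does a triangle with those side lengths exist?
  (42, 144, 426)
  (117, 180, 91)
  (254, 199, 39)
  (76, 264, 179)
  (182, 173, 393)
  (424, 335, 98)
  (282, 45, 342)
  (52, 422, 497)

(42,144,426): 42+144 ≤ 426 → not valid
(91,117,180): 91+117 > 180 → valid
(39,199,254): 39+199 ≤ 254 → not valid
(76,179,264): 76+179 ≤ 264 → not valid
(173,182,393): 173+182 ≤ 393 → not valid
(98,335,424): 98+335 > 424 → valid
(45,282,342): 45+282 ≤ 342 → not valid
(52,422,497): 52+422 ≤ 497 → not valid
2 of the 8 triples form a triangle.

2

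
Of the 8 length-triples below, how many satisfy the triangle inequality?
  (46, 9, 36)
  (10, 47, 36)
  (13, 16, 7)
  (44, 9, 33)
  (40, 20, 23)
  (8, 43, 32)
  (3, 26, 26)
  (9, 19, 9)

3

(9,36,46): 9+36 ≤ 46 → not valid
(10,36,47): 10+36 ≤ 47 → not valid
(7,13,16): 7+13 > 16 → valid
(9,33,44): 9+33 ≤ 44 → not valid
(20,23,40): 20+23 > 40 → valid
(8,32,43): 8+32 ≤ 43 → not valid
(3,26,26): 3+26 > 26 → valid
(9,9,19): 9+9 ≤ 19 → not valid
3 of the 8 triples form a triangle.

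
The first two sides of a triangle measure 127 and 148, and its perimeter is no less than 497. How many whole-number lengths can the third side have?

Triangle inequality: 21 < x < 275. Perimeter ≥ 497 gives x ≥ 497 − 127 − 148 = 222.
So 222 ≤ x < 275; integers 222 through 274: 53 values.

53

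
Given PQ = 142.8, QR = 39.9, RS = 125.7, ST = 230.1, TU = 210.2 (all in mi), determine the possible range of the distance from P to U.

The maximum is all hops collinear in one direction: 142.8 + 39.9 + 125.7 + 230.1 + 210.2 = 748.7.
The longest hop is 230.1; the others sum to 518.6. Since 230.1 ≤ 518.6, the path can fold back on itself completely, so the minimum distance is 0.

0 ≤ PU ≤ 748.7 mi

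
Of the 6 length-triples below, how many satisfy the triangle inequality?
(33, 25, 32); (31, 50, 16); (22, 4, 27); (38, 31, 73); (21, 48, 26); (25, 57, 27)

(25,32,33): 25+32 > 33 → valid
(16,31,50): 16+31 ≤ 50 → not valid
(4,22,27): 4+22 ≤ 27 → not valid
(31,38,73): 31+38 ≤ 73 → not valid
(21,26,48): 21+26 ≤ 48 → not valid
(25,27,57): 25+27 ≤ 57 → not valid
1 of the 6 triples forms a triangle.

1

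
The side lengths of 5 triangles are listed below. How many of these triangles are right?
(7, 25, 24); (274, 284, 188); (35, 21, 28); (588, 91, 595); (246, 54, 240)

(7,25,24): 7²+24² = 625 = 25² → right
(274,284,188): 188²+274² = 110420 > 80656 = 284² → acute
(35,21,28): 21²+28² = 1225 = 35² → right
(588,91,595): 91²+588² = 354025 = 595² → right
(246,54,240): 54²+240² = 60516 = 246² → right
4 of the 5 are right.

4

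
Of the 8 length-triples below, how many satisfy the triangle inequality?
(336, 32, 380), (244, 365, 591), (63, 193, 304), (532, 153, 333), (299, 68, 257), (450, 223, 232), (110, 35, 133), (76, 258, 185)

5

(32,336,380): 32+336 ≤ 380 → not valid
(244,365,591): 244+365 > 591 → valid
(63,193,304): 63+193 ≤ 304 → not valid
(153,333,532): 153+333 ≤ 532 → not valid
(68,257,299): 68+257 > 299 → valid
(223,232,450): 223+232 > 450 → valid
(35,110,133): 35+110 > 133 → valid
(76,185,258): 76+185 > 258 → valid
5 of the 8 triples form a triangle.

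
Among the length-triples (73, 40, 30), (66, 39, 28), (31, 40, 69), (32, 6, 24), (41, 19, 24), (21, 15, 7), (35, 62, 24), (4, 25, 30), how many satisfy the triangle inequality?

4

(30,40,73): 30+40 ≤ 73 → not valid
(28,39,66): 28+39 > 66 → valid
(31,40,69): 31+40 > 69 → valid
(6,24,32): 6+24 ≤ 32 → not valid
(19,24,41): 19+24 > 41 → valid
(7,15,21): 7+15 > 21 → valid
(24,35,62): 24+35 ≤ 62 → not valid
(4,25,30): 4+25 ≤ 30 → not valid
4 of the 8 triples form a triangle.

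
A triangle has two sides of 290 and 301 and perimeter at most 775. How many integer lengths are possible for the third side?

173

Triangle inequality: 11 < x < 591. Perimeter ≤ 775 gives x ≤ 775 − 290 − 301 = 184.
So 11 < x ≤ 184; integers 12 through 184: 173 values.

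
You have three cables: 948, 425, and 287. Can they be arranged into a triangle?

No

The longest side is 948, but the other two sum to only 712.
712 < 948, so the triangle inequality fails.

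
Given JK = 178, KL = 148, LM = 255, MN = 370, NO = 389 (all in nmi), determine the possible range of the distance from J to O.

The maximum is all hops collinear in one direction: 178 + 148 + 255 + 370 + 389 = 1340.
The longest hop is 389; the others sum to 951. Since 389 ≤ 951, the path can fold back on itself completely, so the minimum distance is 0.

0 ≤ JO ≤ 1340 nmi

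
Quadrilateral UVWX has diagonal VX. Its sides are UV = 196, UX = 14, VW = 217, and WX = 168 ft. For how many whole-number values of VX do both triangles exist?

From triangle UVX: 182 < VX < 210.
From triangle WVX: 49 < VX < 385.
Intersection: 182 < VX < 210, so integers 183 through 209: 27 values.

27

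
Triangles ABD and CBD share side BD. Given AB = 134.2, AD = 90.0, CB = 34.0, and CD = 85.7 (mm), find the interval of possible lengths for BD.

From triangle ABD: |134.2 − 90.0| < BD < 134.2 + 90.0, i.e. 44.2 < BD < 224.2.
From triangle CBD: 51.7 < BD < 119.7.
Both must hold, so BD lies in the intersection.

51.7 < BD < 119.7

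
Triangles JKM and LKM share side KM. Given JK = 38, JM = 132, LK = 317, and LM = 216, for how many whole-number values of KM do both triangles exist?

From triangle JKM: 94 < KM < 170.
From triangle LKM: 101 < KM < 533.
Intersection: 101 < KM < 170, so integers 102 through 169: 68 values.

68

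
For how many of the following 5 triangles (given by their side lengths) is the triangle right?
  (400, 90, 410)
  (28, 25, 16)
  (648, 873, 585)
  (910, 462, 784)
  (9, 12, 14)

(400,90,410): 90²+400² = 168100 = 410² → right
(28,25,16): 16²+25² = 881 > 784 = 28² → acute
(648,873,585): 585²+648² = 762129 = 873² → right
(910,462,784): 462²+784² = 828100 = 910² → right
(9,12,14): 9²+12² = 225 > 196 = 14² → acute
3 of the 5 are right.

3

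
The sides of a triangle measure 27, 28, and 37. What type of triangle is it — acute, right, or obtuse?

acute

Compare the square of the longest side to the sum of squares of the other two: 27² + 28² = 1513 > 1369 = 37².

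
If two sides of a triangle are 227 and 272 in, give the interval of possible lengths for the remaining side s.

45 < s < 499

By the triangle inequality, s must be less than 227 + 272 = 499 and greater than |227 − 272| = 45.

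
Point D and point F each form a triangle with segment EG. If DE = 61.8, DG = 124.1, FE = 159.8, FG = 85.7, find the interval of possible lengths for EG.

From triangle DEG: |61.8 − 124.1| < EG < 61.8 + 124.1, i.e. 62.3 < EG < 185.9.
From triangle FEG: 74.1 < EG < 245.5.
Both must hold, so EG lies in the intersection.

74.1 < EG < 185.9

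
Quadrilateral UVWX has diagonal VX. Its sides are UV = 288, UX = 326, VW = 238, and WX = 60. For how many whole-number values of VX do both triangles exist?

119

From triangle UVX: 38 < VX < 614.
From triangle WVX: 178 < VX < 298.
Intersection: 178 < VX < 298, so integers 179 through 297: 119 values.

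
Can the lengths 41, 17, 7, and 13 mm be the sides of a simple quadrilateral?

For a quadrilateral, each side must be shorter than the sum of the others.
Here the longest side is 41, but the remaining 3 sides sum to only 37.

No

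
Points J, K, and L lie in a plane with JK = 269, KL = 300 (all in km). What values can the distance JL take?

31 ≤ JL ≤ 569 km

By the triangle inequality, |269 − 300| ≤ JL ≤ 269 + 300.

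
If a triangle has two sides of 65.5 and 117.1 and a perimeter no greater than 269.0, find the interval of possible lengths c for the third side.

51.6 < c ≤ 86.4

Triangle inequality alone gives 51.6 < c < 182.6.
The perimeter condition gives c ≤ 269.0 − 65.5 − 117.1 = 86.4.
Intersecting the two: 51.6 < c ≤ 86.4.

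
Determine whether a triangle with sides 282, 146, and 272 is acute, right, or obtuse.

Compare the square of the longest side to the sum of squares of the other two: 146² + 272² = 95300 > 79524 = 282².

acute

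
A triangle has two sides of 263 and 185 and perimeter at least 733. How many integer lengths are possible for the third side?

163

Triangle inequality: 78 < x < 448. Perimeter ≥ 733 gives x ≥ 733 − 263 − 185 = 285.
So 285 ≤ x < 448; integers 285 through 447: 163 values.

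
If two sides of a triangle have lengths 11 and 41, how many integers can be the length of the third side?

21

The third side lies in the open interval (30, 52).
Integers from 31 to 51 inclusive: 51 − 31 + 1 = 21.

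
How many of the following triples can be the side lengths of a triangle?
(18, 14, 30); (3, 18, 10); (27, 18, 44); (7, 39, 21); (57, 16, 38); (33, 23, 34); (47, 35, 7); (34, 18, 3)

3

(14,18,30): 14+18 > 30 → valid
(3,10,18): 3+10 ≤ 18 → not valid
(18,27,44): 18+27 > 44 → valid
(7,21,39): 7+21 ≤ 39 → not valid
(16,38,57): 16+38 ≤ 57 → not valid
(23,33,34): 23+33 > 34 → valid
(7,35,47): 7+35 ≤ 47 → not valid
(3,18,34): 3+18 ≤ 34 → not valid
3 of the 8 triples form a triangle.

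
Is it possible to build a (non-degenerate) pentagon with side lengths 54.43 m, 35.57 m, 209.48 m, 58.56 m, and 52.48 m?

No

For a pentagon, each side must be shorter than the sum of the others.
Here the longest side is 209.48, but the remaining 4 sides sum to only 201.04.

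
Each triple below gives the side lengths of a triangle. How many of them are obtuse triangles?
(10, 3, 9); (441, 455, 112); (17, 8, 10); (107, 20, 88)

(10,3,9): 3²+9² = 90 < 100 = 10² → obtuse
(441,455,112): 112²+441² = 207025 = 455² → right
(17,8,10): 8²+10² = 164 < 289 = 17² → obtuse
(107,20,88): 20²+88² = 8144 < 11449 = 107² → obtuse
3 of the 4 are obtuse.

3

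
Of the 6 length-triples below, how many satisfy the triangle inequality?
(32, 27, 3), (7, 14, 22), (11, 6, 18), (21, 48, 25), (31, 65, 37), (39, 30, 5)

(3,27,32): 3+27 ≤ 32 → not valid
(7,14,22): 7+14 ≤ 22 → not valid
(6,11,18): 6+11 ≤ 18 → not valid
(21,25,48): 21+25 ≤ 48 → not valid
(31,37,65): 31+37 > 65 → valid
(5,30,39): 5+30 ≤ 39 → not valid
1 of the 6 triples forms a triangle.

1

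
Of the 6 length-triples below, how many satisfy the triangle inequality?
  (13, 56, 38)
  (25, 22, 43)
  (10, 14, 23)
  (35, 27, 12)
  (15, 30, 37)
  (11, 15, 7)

5

(13,38,56): 13+38 ≤ 56 → not valid
(22,25,43): 22+25 > 43 → valid
(10,14,23): 10+14 > 23 → valid
(12,27,35): 12+27 > 35 → valid
(15,30,37): 15+30 > 37 → valid
(7,11,15): 7+11 > 15 → valid
5 of the 6 triples form a triangle.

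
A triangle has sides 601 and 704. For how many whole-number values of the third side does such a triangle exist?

1201

The third side lies in the open interval (103, 1305).
Integers from 104 to 1304 inclusive: 1304 − 104 + 1 = 1201.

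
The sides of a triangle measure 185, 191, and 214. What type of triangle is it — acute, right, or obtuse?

Compare the square of the longest side to the sum of squares of the other two: 185² + 191² = 70706 > 45796 = 214².

acute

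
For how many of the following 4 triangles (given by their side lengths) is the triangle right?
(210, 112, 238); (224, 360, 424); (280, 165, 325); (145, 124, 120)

3

(210,112,238): 112²+210² = 56644 = 238² → right
(224,360,424): 224²+360² = 179776 = 424² → right
(280,165,325): 165²+280² = 105625 = 325² → right
(145,124,120): 120²+124² = 29776 > 21025 = 145² → acute
3 of the 4 are right.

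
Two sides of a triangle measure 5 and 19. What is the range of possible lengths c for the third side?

14 < c < 24

By the triangle inequality, c must be less than 5 + 19 = 24 and greater than |5 − 19| = 14.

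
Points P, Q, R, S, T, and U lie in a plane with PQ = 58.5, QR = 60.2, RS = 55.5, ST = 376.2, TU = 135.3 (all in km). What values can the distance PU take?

The maximum is all hops collinear in one direction: 58.5 + 60.2 + 55.5 + 376.2 + 135.3 = 685.7.
The longest hop is 376.2; the others sum to 309.5. Folding the others back against it leaves at least 376.2 − 309.5 = 66.7.

66.7 ≤ PU ≤ 685.7 km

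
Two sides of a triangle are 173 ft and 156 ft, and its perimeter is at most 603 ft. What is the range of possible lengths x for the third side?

Triangle inequality alone gives 17 < x < 329.
The perimeter condition gives x ≤ 603 − 173 − 156 = 274.
Intersecting the two: 17 < x ≤ 274.

17 < x ≤ 274 ft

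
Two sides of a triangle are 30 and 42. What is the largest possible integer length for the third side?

71

The third side must be strictly less than 30 + 42 = 72.
The largest integer below 72 is 71.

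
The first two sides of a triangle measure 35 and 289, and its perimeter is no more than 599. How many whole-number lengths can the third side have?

21

Triangle inequality: 254 < x < 324. Perimeter ≤ 599 gives x ≤ 599 − 35 − 289 = 275.
So 254 < x ≤ 275; integers 255 through 275: 21 values.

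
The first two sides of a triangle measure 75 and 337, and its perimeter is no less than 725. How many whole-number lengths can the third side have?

99

Triangle inequality: 262 < x < 412. Perimeter ≥ 725 gives x ≥ 725 − 75 − 337 = 313.
So 313 ≤ x < 412; integers 313 through 411: 99 values.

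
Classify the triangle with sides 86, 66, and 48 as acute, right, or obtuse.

Compare the square of the longest side to the sum of squares of the other two: 48² + 66² = 6660 < 7396 = 86².

obtuse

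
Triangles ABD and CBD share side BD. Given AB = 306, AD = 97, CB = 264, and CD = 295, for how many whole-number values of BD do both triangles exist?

From triangle ABD: 209 < BD < 403.
From triangle CBD: 31 < BD < 559.
Intersection: 209 < BD < 403, so integers 210 through 402: 193 values.

193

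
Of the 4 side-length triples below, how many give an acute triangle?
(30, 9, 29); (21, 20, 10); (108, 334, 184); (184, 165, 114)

3

(30,9,29): 9²+29² = 922 > 900 = 30² → acute
(21,20,10): 10²+20² = 500 > 441 = 21² → acute
(108,334,184): 108+184 ≤ 334, not a triangle
(184,165,114): 114²+165² = 40221 > 33856 = 184² → acute
3 of the 4 are acute.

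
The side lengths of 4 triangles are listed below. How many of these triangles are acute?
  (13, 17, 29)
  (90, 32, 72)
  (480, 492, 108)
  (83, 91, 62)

1

(13,17,29): 13²+17² = 458 < 841 = 29² → obtuse
(90,32,72): 32²+72² = 6208 < 8100 = 90² → obtuse
(480,492,108): 108²+480² = 242064 = 492² → right
(83,91,62): 62²+83² = 10733 > 8281 = 91² → acute
1 of the 4 is acute.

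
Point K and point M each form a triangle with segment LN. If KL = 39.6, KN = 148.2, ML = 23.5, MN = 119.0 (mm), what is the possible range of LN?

108.6 < LN < 142.5

From triangle KLN: |39.6 − 148.2| < LN < 39.6 + 148.2, i.e. 108.6 < LN < 187.8.
From triangle MLN: 95.5 < LN < 142.5.
Both must hold, so LN lies in the intersection.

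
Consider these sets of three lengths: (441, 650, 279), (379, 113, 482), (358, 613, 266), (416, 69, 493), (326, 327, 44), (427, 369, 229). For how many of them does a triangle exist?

(279,441,650): 279+441 > 650 → valid
(113,379,482): 113+379 > 482 → valid
(266,358,613): 266+358 > 613 → valid
(69,416,493): 69+416 ≤ 493 → not valid
(44,326,327): 44+326 > 327 → valid
(229,369,427): 229+369 > 427 → valid
5 of the 6 triples form a triangle.

5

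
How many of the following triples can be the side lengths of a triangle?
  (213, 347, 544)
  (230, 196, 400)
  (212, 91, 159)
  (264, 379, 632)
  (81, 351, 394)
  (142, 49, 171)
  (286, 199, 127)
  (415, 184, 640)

(213,347,544): 213+347 > 544 → valid
(196,230,400): 196+230 > 400 → valid
(91,159,212): 91+159 > 212 → valid
(264,379,632): 264+379 > 632 → valid
(81,351,394): 81+351 > 394 → valid
(49,142,171): 49+142 > 171 → valid
(127,199,286): 127+199 > 286 → valid
(184,415,640): 184+415 ≤ 640 → not valid
7 of the 8 triples form a triangle.

7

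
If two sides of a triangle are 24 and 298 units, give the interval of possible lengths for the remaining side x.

By the triangle inequality, x must be less than 24 + 298 = 322 and greater than |24 − 298| = 274.

274 < x < 322 (units)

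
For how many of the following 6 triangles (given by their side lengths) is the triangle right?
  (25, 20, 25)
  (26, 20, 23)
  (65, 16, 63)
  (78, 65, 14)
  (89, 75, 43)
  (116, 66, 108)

(25,20,25): 20²+25² = 1025 > 625 = 25² → acute
(26,20,23): 20²+23² = 929 > 676 = 26² → acute
(65,16,63): 16²+63² = 4225 = 65² → right
(78,65,14): 14²+65² = 4421 < 6084 = 78² → obtuse
(89,75,43): 43²+75² = 7474 < 7921 = 89² → obtuse
(116,66,108): 66²+108² = 16020 > 13456 = 116² → acute
1 of the 6 is right.

1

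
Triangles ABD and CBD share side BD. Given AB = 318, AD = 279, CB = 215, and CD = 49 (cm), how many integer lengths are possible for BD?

From triangle ABD: 39 < BD < 597.
From triangle CBD: 166 < BD < 264.
Intersection: 166 < BD < 264, so integers 167 through 263: 97 values.

97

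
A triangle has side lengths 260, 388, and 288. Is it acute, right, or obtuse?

right

Compare the square of the longest side to the sum of squares of the other two: 260² + 288² = 150544 = 388².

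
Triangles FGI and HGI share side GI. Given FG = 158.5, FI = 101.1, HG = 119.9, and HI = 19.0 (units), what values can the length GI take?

From triangle FGI: |158.5 − 101.1| < GI < 158.5 + 101.1, i.e. 57.4 < GI < 259.6.
From triangle HGI: 100.9 < GI < 138.9.
Both must hold, so GI lies in the intersection.

100.9 < GI < 138.9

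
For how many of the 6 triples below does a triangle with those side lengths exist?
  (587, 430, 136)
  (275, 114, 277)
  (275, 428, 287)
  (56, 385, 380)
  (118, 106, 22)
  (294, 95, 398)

4

(136,430,587): 136+430 ≤ 587 → not valid
(114,275,277): 114+275 > 277 → valid
(275,287,428): 275+287 > 428 → valid
(56,380,385): 56+380 > 385 → valid
(22,106,118): 22+106 > 118 → valid
(95,294,398): 95+294 ≤ 398 → not valid
4 of the 6 triples form a triangle.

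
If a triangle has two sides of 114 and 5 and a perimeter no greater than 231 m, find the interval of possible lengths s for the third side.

Triangle inequality alone gives 109 < s < 119.
The perimeter condition gives s ≤ 231 − 114 − 5 = 112.
Intersecting the two: 109 < s ≤ 112.

109 < s ≤ 112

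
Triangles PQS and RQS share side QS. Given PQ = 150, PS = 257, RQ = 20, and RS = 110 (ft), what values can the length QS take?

107 < QS < 130

From triangle PQS: |150 − 257| < QS < 150 + 257, i.e. 107 < QS < 407.
From triangle RQS: 90 < QS < 130.
Both must hold, so QS lies in the intersection.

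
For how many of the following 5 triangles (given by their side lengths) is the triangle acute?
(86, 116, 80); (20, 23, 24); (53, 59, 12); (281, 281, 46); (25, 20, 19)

4

(86,116,80): 80²+86² = 13796 > 13456 = 116² → acute
(20,23,24): 20²+23² = 929 > 576 = 24² → acute
(53,59,12): 12²+53² = 2953 < 3481 = 59² → obtuse
(281,281,46): 46²+281² = 81077 > 78961 = 281² → acute
(25,20,19): 19²+20² = 761 > 625 = 25² → acute
4 of the 5 are acute.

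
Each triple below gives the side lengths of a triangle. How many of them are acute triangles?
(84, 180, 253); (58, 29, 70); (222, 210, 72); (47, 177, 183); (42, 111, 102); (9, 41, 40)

1

(84,180,253): 84²+180² = 39456 < 64009 = 253² → obtuse
(58,29,70): 29²+58² = 4205 < 4900 = 70² → obtuse
(222,210,72): 72²+210² = 49284 = 222² → right
(47,177,183): 47²+177² = 33538 > 33489 = 183² → acute
(42,111,102): 42²+102² = 12168 < 12321 = 111² → obtuse
(9,41,40): 9²+40² = 1681 = 41² → right
1 of the 6 is acute.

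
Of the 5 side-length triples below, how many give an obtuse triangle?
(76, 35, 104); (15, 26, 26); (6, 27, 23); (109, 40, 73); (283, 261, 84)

(76,35,104): 35²+76² = 7001 < 10816 = 104² → obtuse
(15,26,26): 15²+26² = 901 > 676 = 26² → acute
(6,27,23): 6²+23² = 565 < 729 = 27² → obtuse
(109,40,73): 40²+73² = 6929 < 11881 = 109² → obtuse
(283,261,84): 84²+261² = 75177 < 80089 = 283² → obtuse
4 of the 5 are obtuse.

4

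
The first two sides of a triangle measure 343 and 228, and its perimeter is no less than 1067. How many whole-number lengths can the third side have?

Triangle inequality: 115 < x < 571. Perimeter ≥ 1067 gives x ≥ 1067 − 343 − 228 = 496.
So 496 ≤ x < 571; integers 496 through 570: 75 values.

75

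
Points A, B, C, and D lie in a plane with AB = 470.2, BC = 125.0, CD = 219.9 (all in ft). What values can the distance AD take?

125.3 ≤ AD ≤ 815.1 ft

The maximum is all hops collinear in one direction: 470.2 + 125.0 + 219.9 = 815.1.
The longest hop is 470.2; the others sum to 344.9. Folding the others back against it leaves at least 470.2 − 344.9 = 125.3.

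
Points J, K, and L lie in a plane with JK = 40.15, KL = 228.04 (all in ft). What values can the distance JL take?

By the triangle inequality, |40.15 − 228.04| ≤ JL ≤ 40.15 + 228.04.

187.89 ≤ JL ≤ 268.19 ft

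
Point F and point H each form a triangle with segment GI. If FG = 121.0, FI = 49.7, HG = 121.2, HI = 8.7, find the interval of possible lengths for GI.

From triangle FGI: |121.0 − 49.7| < GI < 121.0 + 49.7, i.e. 71.3 < GI < 170.7.
From triangle HGI: 112.5 < GI < 129.9.
Both must hold, so GI lies in the intersection.

112.5 < GI < 129.9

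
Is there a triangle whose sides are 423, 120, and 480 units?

Yes

The longest side is 480, and the other two sum to 543.
Since 543 > 480, the triangle inequality holds.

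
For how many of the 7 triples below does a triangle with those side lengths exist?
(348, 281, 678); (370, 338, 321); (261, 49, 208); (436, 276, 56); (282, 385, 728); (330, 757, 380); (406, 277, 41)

1

(281,348,678): 281+348 ≤ 678 → not valid
(321,338,370): 321+338 > 370 → valid
(49,208,261): 49+208 ≤ 261 → not valid
(56,276,436): 56+276 ≤ 436 → not valid
(282,385,728): 282+385 ≤ 728 → not valid
(330,380,757): 330+380 ≤ 757 → not valid
(41,277,406): 41+277 ≤ 406 → not valid
1 of the 7 triples forms a triangle.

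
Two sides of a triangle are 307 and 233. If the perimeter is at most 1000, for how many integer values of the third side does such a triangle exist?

386

Triangle inequality: 74 < x < 540. Perimeter ≤ 1000 gives x ≤ 1000 − 307 − 233 = 460.
So 74 < x ≤ 460; integers 75 through 460: 386 values.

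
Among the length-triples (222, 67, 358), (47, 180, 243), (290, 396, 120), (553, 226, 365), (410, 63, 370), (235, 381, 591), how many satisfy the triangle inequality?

(67,222,358): 67+222 ≤ 358 → not valid
(47,180,243): 47+180 ≤ 243 → not valid
(120,290,396): 120+290 > 396 → valid
(226,365,553): 226+365 > 553 → valid
(63,370,410): 63+370 > 410 → valid
(235,381,591): 235+381 > 591 → valid
4 of the 6 triples form a triangle.

4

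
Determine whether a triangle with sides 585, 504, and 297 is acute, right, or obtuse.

Compare the square of the longest side to the sum of squares of the other two: 297² + 504² = 342225 = 585².

right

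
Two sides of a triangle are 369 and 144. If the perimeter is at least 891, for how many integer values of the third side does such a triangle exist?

Triangle inequality: 225 < x < 513. Perimeter ≥ 891 gives x ≥ 891 − 369 − 144 = 378.
So 378 ≤ x < 513; integers 378 through 512: 135 values.

135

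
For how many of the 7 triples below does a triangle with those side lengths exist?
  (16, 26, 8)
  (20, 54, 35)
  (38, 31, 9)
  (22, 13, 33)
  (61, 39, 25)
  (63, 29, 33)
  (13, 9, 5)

(8,16,26): 8+16 ≤ 26 → not valid
(20,35,54): 20+35 > 54 → valid
(9,31,38): 9+31 > 38 → valid
(13,22,33): 13+22 > 33 → valid
(25,39,61): 25+39 > 61 → valid
(29,33,63): 29+33 ≤ 63 → not valid
(5,9,13): 5+9 > 13 → valid
5 of the 7 triples form a triangle.

5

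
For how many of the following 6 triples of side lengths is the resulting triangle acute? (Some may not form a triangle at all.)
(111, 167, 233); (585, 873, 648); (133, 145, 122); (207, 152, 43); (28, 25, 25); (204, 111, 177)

(111,167,233): 111²+167² = 40210 < 54289 = 233² → obtuse
(585,873,648): 585²+648² = 762129 = 873² → right
(133,145,122): 122²+133² = 32573 > 21025 = 145² → acute
(207,152,43): 43+152 ≤ 207, not a triangle
(28,25,25): 25²+25² = 1250 > 784 = 28² → acute
(204,111,177): 111²+177² = 43650 > 41616 = 204² → acute
3 of the 6 are acute.

3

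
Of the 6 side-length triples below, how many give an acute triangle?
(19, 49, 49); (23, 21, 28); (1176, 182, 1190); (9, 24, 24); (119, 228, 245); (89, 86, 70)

5

(19,49,49): 19²+49² = 2762 > 2401 = 49² → acute
(23,21,28): 21²+23² = 970 > 784 = 28² → acute
(1176,182,1190): 182²+1176² = 1416100 = 1190² → right
(9,24,24): 9²+24² = 657 > 576 = 24² → acute
(119,228,245): 119²+228² = 66145 > 60025 = 245² → acute
(89,86,70): 70²+86² = 12296 > 7921 = 89² → acute
5 of the 6 are acute.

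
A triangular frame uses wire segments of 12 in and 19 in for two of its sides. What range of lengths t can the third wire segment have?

7 < t < 31 (in)

By the triangle inequality, t must be less than 12 + 19 = 31 and greater than |12 − 19| = 7.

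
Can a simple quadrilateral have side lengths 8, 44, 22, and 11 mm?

No

For a quadrilateral, each side must be shorter than the sum of the others.
Here the longest side is 44, but the remaining 3 sides sum to only 41.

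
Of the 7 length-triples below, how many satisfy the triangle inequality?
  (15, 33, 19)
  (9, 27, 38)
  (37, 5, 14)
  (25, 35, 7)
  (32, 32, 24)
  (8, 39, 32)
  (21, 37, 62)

(15,19,33): 15+19 > 33 → valid
(9,27,38): 9+27 ≤ 38 → not valid
(5,14,37): 5+14 ≤ 37 → not valid
(7,25,35): 7+25 ≤ 35 → not valid
(24,32,32): 24+32 > 32 → valid
(8,32,39): 8+32 > 39 → valid
(21,37,62): 21+37 ≤ 62 → not valid
3 of the 7 triples form a triangle.

3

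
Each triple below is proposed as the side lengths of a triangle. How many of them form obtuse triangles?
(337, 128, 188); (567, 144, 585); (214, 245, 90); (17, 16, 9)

(337,128,188): 128+188 ≤ 337, not a triangle
(567,144,585): 144²+567² = 342225 = 585² → right
(214,245,90): 90²+214² = 53896 < 60025 = 245² → obtuse
(17,16,9): 9²+16² = 337 > 289 = 17² → acute
1 of the 4 is obtuse.

1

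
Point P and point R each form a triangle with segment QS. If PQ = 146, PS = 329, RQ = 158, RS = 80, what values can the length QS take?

From triangle PQS: |146 − 329| < QS < 146 + 329, i.e. 183 < QS < 475.
From triangle RQS: 78 < QS < 238.
Both must hold, so QS lies in the intersection.

183 < QS < 238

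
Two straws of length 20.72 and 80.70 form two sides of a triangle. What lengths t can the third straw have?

By the triangle inequality, t must be less than 20.72 + 80.70 = 101.42 and greater than |20.72 − 80.70| = 59.98.

59.98 < t < 101.42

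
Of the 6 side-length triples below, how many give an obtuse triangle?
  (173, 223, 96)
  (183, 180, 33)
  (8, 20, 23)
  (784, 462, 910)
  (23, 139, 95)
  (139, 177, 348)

(173,223,96): 96²+173² = 39145 < 49729 = 223² → obtuse
(183,180,33): 33²+180² = 33489 = 183² → right
(8,20,23): 8²+20² = 464 < 529 = 23² → obtuse
(784,462,910): 462²+784² = 828100 = 910² → right
(23,139,95): 23+95 ≤ 139, not a triangle
(139,177,348): 139+177 ≤ 348, not a triangle
2 of the 6 are obtuse.

2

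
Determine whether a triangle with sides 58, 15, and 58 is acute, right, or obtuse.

Compare the square of the longest side to the sum of squares of the other two: 15² + 58² = 3589 > 3364 = 58².

acute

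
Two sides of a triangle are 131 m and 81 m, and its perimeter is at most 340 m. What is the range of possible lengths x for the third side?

Triangle inequality alone gives 50 < x < 212.
The perimeter condition gives x ≤ 340 − 131 − 81 = 128.
Intersecting the two: 50 < x ≤ 128.

50 < x ≤ 128 m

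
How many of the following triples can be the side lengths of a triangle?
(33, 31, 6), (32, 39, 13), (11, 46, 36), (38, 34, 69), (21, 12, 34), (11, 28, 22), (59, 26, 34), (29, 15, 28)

(6,31,33): 6+31 > 33 → valid
(13,32,39): 13+32 > 39 → valid
(11,36,46): 11+36 > 46 → valid
(34,38,69): 34+38 > 69 → valid
(12,21,34): 12+21 ≤ 34 → not valid
(11,22,28): 11+22 > 28 → valid
(26,34,59): 26+34 > 59 → valid
(15,28,29): 15+28 > 29 → valid
7 of the 8 triples form a triangle.

7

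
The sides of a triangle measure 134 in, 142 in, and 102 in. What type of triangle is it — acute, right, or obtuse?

Compare the square of the longest side to the sum of squares of the other two: 102² + 134² = 28360 > 20164 = 142².

acute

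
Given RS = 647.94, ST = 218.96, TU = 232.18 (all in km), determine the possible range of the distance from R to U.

196.80 ≤ RU ≤ 1099.08 km

The maximum is all hops collinear in one direction: 647.94 + 218.96 + 232.18 = 1099.08.
The longest hop is 647.94; the others sum to 451.14. Folding the others back against it leaves at least 647.94 − 451.14 = 196.80.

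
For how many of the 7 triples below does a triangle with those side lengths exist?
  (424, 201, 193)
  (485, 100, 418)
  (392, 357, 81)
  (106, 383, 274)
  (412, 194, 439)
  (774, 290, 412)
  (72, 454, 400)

(193,201,424): 193+201 ≤ 424 → not valid
(100,418,485): 100+418 > 485 → valid
(81,357,392): 81+357 > 392 → valid
(106,274,383): 106+274 ≤ 383 → not valid
(194,412,439): 194+412 > 439 → valid
(290,412,774): 290+412 ≤ 774 → not valid
(72,400,454): 72+400 > 454 → valid
4 of the 7 triples form a triangle.

4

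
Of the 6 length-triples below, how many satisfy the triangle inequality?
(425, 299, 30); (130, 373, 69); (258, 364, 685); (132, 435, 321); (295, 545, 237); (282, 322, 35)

(30,299,425): 30+299 ≤ 425 → not valid
(69,130,373): 69+130 ≤ 373 → not valid
(258,364,685): 258+364 ≤ 685 → not valid
(132,321,435): 132+321 > 435 → valid
(237,295,545): 237+295 ≤ 545 → not valid
(35,282,322): 35+282 ≤ 322 → not valid
1 of the 6 triples forms a triangle.

1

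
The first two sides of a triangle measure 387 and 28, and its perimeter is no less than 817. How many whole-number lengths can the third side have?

13

Triangle inequality: 359 < x < 415. Perimeter ≥ 817 gives x ≥ 817 − 387 − 28 = 402.
So 402 ≤ x < 415; integers 402 through 414: 13 values.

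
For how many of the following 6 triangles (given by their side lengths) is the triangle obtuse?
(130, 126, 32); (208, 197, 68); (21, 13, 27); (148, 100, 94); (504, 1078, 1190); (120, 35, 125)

(130,126,32): 32²+126² = 16900 = 130² → right
(208,197,68): 68²+197² = 43433 > 43264 = 208² → acute
(21,13,27): 13²+21² = 610 < 729 = 27² → obtuse
(148,100,94): 94²+100² = 18836 < 21904 = 148² → obtuse
(504,1078,1190): 504²+1078² = 1416100 = 1190² → right
(120,35,125): 35²+120² = 15625 = 125² → right
2 of the 6 are obtuse.

2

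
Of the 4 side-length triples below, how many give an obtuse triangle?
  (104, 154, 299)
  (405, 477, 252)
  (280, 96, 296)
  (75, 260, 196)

(104,154,299): 104+154 ≤ 299, not a triangle
(405,477,252): 252²+405² = 227529 = 477² → right
(280,96,296): 96²+280² = 87616 = 296² → right
(75,260,196): 75²+196² = 44041 < 67600 = 260² → obtuse
1 of the 4 is obtuse.

1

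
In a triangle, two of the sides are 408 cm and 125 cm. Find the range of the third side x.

283 < x < 533 (cm)

By the triangle inequality, x must be less than 408 + 125 = 533 and greater than |408 − 125| = 283.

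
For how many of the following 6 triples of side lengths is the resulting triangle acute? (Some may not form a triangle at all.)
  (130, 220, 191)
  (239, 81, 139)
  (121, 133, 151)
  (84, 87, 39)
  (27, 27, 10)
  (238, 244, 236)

5

(130,220,191): 130²+191² = 53381 > 48400 = 220² → acute
(239,81,139): 81+139 ≤ 239, not a triangle
(121,133,151): 121²+133² = 32330 > 22801 = 151² → acute
(84,87,39): 39²+84² = 8577 > 7569 = 87² → acute
(27,27,10): 10²+27² = 829 > 729 = 27² → acute
(238,244,236): 236²+238² = 112340 > 59536 = 244² → acute
5 of the 6 are acute.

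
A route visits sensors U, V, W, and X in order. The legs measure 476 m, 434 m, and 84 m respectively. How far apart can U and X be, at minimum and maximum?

The maximum is all hops collinear in one direction: 476 + 434 + 84 = 994.
The longest hop is 476; the others sum to 518. Since 476 ≤ 518, the path can fold back on itself completely, so the minimum distance is 0.

0 ≤ UX ≤ 994 m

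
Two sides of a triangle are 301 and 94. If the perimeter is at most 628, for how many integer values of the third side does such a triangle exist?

Triangle inequality: 207 < x < 395. Perimeter ≤ 628 gives x ≤ 628 − 301 − 94 = 233.
So 207 < x ≤ 233; integers 208 through 233: 26 values.

26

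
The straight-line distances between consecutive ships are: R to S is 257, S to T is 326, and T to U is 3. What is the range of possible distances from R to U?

The maximum is all hops collinear in one direction: 257 + 326 + 3 = 586.
The longest hop is 326; the others sum to 260. Folding the others back against it leaves at least 326 − 260 = 66.

66 ≤ RU ≤ 586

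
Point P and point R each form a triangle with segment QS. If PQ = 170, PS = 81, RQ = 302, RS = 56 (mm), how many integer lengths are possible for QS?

From triangle PQS: 89 < QS < 251.
From triangle RQS: 246 < QS < 358.
Intersection: 246 < QS < 251, so integers 247 through 250: 4 values.

4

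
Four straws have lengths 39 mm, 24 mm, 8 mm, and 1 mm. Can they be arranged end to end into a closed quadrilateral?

For a quadrilateral, each side must be shorter than the sum of the others.
Here the longest side is 39, but the remaining 3 sides sum to only 33.

No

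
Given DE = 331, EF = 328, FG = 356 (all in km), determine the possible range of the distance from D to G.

0 ≤ DG ≤ 1015 km

The maximum is all hops collinear in one direction: 331 + 328 + 356 = 1015.
The longest hop is 356; the others sum to 659. Since 356 ≤ 659, the path can fold back on itself completely, so the minimum distance is 0.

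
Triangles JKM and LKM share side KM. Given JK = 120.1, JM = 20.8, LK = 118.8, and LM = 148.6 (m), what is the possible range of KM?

From triangle JKM: |120.1 − 20.8| < KM < 120.1 + 20.8, i.e. 99.3 < KM < 140.9.
From triangle LKM: 29.8 < KM < 267.4.
Both must hold, so KM lies in the intersection.

99.3 < KM < 140.9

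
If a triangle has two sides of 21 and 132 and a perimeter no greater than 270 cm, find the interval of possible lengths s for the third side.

111 < s ≤ 117

Triangle inequality alone gives 111 < s < 153.
The perimeter condition gives s ≤ 270 − 21 − 132 = 117.
Intersecting the two: 111 < s ≤ 117.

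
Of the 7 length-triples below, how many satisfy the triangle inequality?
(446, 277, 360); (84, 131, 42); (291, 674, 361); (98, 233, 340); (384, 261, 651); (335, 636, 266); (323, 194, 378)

(277,360,446): 277+360 > 446 → valid
(42,84,131): 42+84 ≤ 131 → not valid
(291,361,674): 291+361 ≤ 674 → not valid
(98,233,340): 98+233 ≤ 340 → not valid
(261,384,651): 261+384 ≤ 651 → not valid
(266,335,636): 266+335 ≤ 636 → not valid
(194,323,378): 194+323 > 378 → valid
2 of the 7 triples form a triangle.

2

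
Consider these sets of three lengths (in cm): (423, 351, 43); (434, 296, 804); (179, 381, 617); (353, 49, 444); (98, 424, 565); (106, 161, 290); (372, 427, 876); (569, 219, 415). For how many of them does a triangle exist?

1

(43,351,423): 43+351 ≤ 423 → not valid
(296,434,804): 296+434 ≤ 804 → not valid
(179,381,617): 179+381 ≤ 617 → not valid
(49,353,444): 49+353 ≤ 444 → not valid
(98,424,565): 98+424 ≤ 565 → not valid
(106,161,290): 106+161 ≤ 290 → not valid
(372,427,876): 372+427 ≤ 876 → not valid
(219,415,569): 219+415 > 569 → valid
1 of the 8 triples forms a triangle.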